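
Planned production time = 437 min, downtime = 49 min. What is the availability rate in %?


Formula: Availability = (Planned Time - Downtime) / Planned Time * 100
Uptime = 437 - 49 = 388 min
Availability = 388 / 437 * 100 = 88.8%

88.8%


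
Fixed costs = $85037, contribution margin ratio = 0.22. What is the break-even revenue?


Formula: BER = Fixed Costs / Contribution Margin Ratio
BER = $85037 / 0.22
BER = $386531.82 (to the nearest cent)

$386531.82


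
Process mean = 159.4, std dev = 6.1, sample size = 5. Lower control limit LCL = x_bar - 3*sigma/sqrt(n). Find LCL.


LCL = 159.4 - 3 * 6.1 / sqrt(5)

151.22


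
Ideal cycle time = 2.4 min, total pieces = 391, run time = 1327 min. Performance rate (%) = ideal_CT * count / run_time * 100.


Formula: Performance = (Ideal CT * Total Count) / Run Time * 100
Ideal output time = 2.4 * 391 = 938.4 min
Performance = 938.4 / 1327 * 100 = 70.7%

70.7%


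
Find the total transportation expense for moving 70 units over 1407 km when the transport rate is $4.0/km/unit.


TC = dist * cost * units = 1407 * 4.0 * 70 = $393960.00

$393960.00


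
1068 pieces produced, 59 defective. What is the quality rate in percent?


Formula: Quality Rate = Good Pieces / Total Pieces * 100
Good pieces = 1068 - 59 = 1009
QR = 1009 / 1068 * 100 = 94.5%

94.5%


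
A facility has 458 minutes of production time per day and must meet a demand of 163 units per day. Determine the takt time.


Formula: Takt Time = Available Production Time / Customer Demand
Takt = 458 min/day / 163 units/day
Takt = 2.81 min/unit

2.81 min/unit


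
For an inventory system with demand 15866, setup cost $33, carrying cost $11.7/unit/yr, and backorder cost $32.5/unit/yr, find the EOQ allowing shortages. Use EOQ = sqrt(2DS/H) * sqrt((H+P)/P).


Formula: EOQ* = sqrt(2DS/H) * sqrt((H+P)/P)
Base EOQ = sqrt(2*15866*33/11.7) = 299.17 units
Correction = sqrt((11.7+32.5)/32.5) = 1.16619
EOQ* = 299.17 * 1.16619 = 348.9 units

348.9 units


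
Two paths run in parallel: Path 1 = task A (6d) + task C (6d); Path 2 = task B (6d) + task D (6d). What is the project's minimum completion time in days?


Path 1 = 6 + 6 = 12 days
Path 2 = 6 + 6 = 12 days
Duration = max(12, 12) = 12 days

12 days


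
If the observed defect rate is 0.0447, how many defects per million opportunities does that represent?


DPMO = defect_rate * 1000000 = 0.0447 * 1000000

44700


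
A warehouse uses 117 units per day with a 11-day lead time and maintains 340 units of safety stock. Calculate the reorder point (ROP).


Formula: ROP = (Daily Demand * Lead Time) + Safety Stock
Demand during lead time = 117 * 11 = 1287 units
ROP = 1287 + 340 = 1627 units

1627 units


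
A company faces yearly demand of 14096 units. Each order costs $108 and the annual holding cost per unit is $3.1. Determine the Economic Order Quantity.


Formula: EOQ = sqrt(2 * D * S / H)
Numerator: 2 * 14096 * 108 = 3044736
2DS/H = 3044736 / 3.1 = 982172.9
EOQ = sqrt(982172.9) = 991.0 units

991.0 units


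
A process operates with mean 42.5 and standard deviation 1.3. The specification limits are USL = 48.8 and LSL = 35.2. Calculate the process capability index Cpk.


Cpu = (48.8 - 42.5) / (3 * 1.3) = 1.62
Cpl = (42.5 - 35.2) / (3 * 1.3) = 1.87
Cpk = min(1.62, 1.87) = 1.62

1.62


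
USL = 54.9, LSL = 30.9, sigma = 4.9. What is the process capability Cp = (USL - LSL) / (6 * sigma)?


Cp = (54.9 - 30.9) / (6 * 4.9)

0.82


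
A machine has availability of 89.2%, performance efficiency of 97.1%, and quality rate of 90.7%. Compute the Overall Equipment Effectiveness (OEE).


Formula: OEE = Availability * Performance * Quality / 10000
A * P = 89.2% * 97.1% / 100 = 86.61%
OEE = 86.61% * 90.7% / 100 = 78.6%

78.6%


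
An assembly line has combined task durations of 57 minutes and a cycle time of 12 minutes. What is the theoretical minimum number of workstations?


Formula: N_min = ceil(Sum of Task Times / Cycle Time)
N_min = ceil(57 min / 12 min) = ceil(4.75)
N_min = 5 stations

5


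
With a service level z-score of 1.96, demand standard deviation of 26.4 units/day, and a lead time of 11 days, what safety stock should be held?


Formula: SS = z * sigma_d * sqrt(LT)
sqrt(LT) = sqrt(11) = 3.3166
SS = 1.96 * 26.4 * 3.3166
SS = 171.6 units

171.6 units


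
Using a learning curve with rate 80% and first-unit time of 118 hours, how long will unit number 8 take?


Formula: T_n = T_1 * (learning_rate)^(log2(n)) where learning_rate = rate/100
Doublings = log2(8) = 3
T_n = 118 * 0.8^3
T_n = 118 * 0.512 = 60.4 hours

60.4 hours


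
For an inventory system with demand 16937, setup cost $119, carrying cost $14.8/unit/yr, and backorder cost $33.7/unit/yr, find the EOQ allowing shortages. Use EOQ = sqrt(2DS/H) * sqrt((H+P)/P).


Formula: EOQ* = sqrt(2DS/H) * sqrt((H+P)/P)
Base EOQ = sqrt(2*16937*119/14.8) = 521.89 units
Correction = sqrt((14.8+33.7)/33.7) = 1.19965
EOQ* = 521.89 * 1.19965 = 626.1 units

626.1 units


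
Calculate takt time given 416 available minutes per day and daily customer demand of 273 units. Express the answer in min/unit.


Formula: Takt Time = Available Production Time / Customer Demand
Takt = 416 min/day / 273 units/day
Takt = 1.52 min/unit

1.52 min/unit


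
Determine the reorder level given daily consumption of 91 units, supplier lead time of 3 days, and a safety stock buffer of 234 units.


Formula: ROP = (Daily Demand * Lead Time) + Safety Stock
Demand during lead time = 91 * 3 = 273 units
ROP = 273 + 234 = 507 units

507 units


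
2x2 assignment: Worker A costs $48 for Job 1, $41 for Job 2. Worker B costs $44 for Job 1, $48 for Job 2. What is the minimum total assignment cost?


Option 1: A->1 + B->2 = $48 + $48 = $96
Option 2: A->2 + B->1 = $41 + $44 = $85
Min cost = min($96, $85) = $85

$85


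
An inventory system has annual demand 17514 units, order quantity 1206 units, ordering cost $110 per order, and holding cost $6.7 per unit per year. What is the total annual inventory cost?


TC = 17514/1206 * 110 + 1206/2 * 6.7

$5637.56


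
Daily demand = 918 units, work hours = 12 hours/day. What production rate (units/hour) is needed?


Formula: Production Rate = Daily Demand / Available Hours
Rate = 918 units/day / 12 hours/day
Rate = 76.5 units/hour

76.5 units/hour


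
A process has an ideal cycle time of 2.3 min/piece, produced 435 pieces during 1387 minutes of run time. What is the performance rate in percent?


Formula: Performance = (Ideal CT * Total Count) / Run Time * 100
Ideal output time = 2.3 * 435 = 1000.5 min
Performance = 1000.5 / 1387 * 100 = 72.1%

72.1%


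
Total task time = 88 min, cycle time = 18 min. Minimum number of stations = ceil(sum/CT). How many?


Formula: N_min = ceil(Sum of Task Times / Cycle Time)
N_min = ceil(88 min / 18 min) = ceil(4.8889)
N_min = 5 stations

5


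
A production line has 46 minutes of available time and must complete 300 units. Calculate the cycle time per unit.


Formula: CT = Available Time / Number of Units
CT = 46 min / 300 units
CT = 0.15 min/unit

0.15 min/unit


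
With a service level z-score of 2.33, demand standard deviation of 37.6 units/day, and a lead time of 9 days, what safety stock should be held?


Formula: SS = z * sigma_d * sqrt(LT)
sqrt(LT) = sqrt(9) = 3.0
SS = 2.33 * 37.6 * 3.0
SS = 262.8 units

262.8 units


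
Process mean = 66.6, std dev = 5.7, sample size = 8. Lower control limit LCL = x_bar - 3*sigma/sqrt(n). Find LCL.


LCL = 66.6 - 3 * 5.7 / sqrt(8)

60.55


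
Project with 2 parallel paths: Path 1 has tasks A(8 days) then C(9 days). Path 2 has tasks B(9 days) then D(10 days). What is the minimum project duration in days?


Path 1 = 8 + 9 = 17 days
Path 2 = 9 + 10 = 19 days
Duration = max(17, 19) = 19 days

19 days


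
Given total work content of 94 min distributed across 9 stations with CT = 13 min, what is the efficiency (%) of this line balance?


Formula: Efficiency = Sum of Task Times / (N_stations * CT) * 100
Total station capacity = 9 stations * 13 min = 117 min
Efficiency = 94 / 117 * 100 = 80.3%

80.3%


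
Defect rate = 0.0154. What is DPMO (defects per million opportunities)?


DPMO = defect_rate * 1000000 = 0.0154 * 1000000

15400


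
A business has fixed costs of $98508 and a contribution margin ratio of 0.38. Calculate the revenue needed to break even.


Formula: BER = Fixed Costs / Contribution Margin Ratio
BER = $98508 / 0.38
BER = $259231.58 (to the nearest cent)

$259231.58


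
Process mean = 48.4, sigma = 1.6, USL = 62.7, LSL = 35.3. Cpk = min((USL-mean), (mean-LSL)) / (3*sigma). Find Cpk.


Cpu = (62.7 - 48.4) / (3 * 1.6) = 2.98
Cpl = (48.4 - 35.3) / (3 * 1.6) = 2.73
Cpk = min(2.98, 2.73) = 2.73

2.73


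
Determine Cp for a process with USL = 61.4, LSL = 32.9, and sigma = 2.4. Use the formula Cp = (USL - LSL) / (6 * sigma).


Cp = (61.4 - 32.9) / (6 * 2.4)

1.98


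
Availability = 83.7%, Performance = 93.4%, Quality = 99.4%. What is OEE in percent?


Formula: OEE = Availability * Performance * Quality / 10000
A * P = 83.7% * 93.4% / 100 = 78.18%
OEE = 78.18% * 99.4% / 100 = 77.7%

77.7%


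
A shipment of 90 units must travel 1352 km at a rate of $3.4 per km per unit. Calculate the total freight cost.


TC = dist * cost * units = 1352 * 3.4 * 90 = $413712.00

$413712.00


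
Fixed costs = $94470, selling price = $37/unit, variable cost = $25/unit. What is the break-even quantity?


Formula: BEQ = Fixed Costs / (Price - Variable Cost)
Contribution margin = $37 - $25 = $12/unit
BEQ = ceil($94470 / $12/unit) = ceil(7872.5) = 7873 units

7873 units


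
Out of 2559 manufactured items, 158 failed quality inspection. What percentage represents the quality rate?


Formula: Quality Rate = Good Pieces / Total Pieces * 100
Good pieces = 2559 - 158 = 2401
QR = 2401 / 2559 * 100 = 93.8%

93.8%


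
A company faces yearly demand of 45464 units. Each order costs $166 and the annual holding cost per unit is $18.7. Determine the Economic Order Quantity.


Formula: EOQ = sqrt(2 * D * S / H)
Numerator: 2 * 45464 * 166 = 15094048
2DS/H = 15094048 / 18.7 = 807168.3
EOQ = sqrt(807168.3) = 898.4 units

898.4 units


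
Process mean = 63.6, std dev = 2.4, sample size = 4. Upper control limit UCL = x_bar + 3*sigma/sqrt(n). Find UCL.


UCL = 63.6 + 3 * 2.4 / sqrt(4)

67.2


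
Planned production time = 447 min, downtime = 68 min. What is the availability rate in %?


Formula: Availability = (Planned Time - Downtime) / Planned Time * 100
Uptime = 447 - 68 = 379 min
Availability = 379 / 447 * 100 = 84.8%

84.8%


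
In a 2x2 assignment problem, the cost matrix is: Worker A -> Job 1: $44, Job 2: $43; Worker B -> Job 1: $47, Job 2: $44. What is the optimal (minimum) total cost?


Option 1: A->1 + B->2 = $44 + $44 = $88
Option 2: A->2 + B->1 = $43 + $47 = $90
Min cost = min($88, $90) = $88

$88


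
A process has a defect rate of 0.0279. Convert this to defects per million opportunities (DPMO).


DPMO = defect_rate * 1000000 = 0.0279 * 1000000

27900


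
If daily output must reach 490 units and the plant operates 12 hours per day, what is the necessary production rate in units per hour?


Formula: Production Rate = Daily Demand / Available Hours
Rate = 490 units/day / 12 hours/day
Rate = 40.8 units/hour

40.8 units/hour


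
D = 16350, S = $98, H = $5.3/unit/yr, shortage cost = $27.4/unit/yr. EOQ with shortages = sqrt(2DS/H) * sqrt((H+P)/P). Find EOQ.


Formula: EOQ* = sqrt(2DS/H) * sqrt((H+P)/P)
Base EOQ = sqrt(2*16350*98/5.3) = 777.59 units
Correction = sqrt((5.3+27.4)/27.4) = 1.09244
EOQ* = 777.59 * 1.09244 = 849.5 units

849.5 units


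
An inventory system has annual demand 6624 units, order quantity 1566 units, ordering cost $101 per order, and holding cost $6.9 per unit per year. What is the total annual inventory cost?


TC = 6624/1566 * 101 + 1566/2 * 6.9

$5829.92


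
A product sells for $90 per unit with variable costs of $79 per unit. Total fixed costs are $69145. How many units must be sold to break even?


Formula: BEQ = Fixed Costs / (Price - Variable Cost)
Contribution margin = $90 - $79 = $11/unit
BEQ = ceil($69145 / $11/unit) = ceil(6285.91) = 6286 units

6286 units


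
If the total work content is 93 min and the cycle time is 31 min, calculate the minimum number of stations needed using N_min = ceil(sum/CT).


Formula: N_min = ceil(Sum of Task Times / Cycle Time)
N_min = ceil(93 min / 31 min) = ceil(3.0)
N_min = 3 stations

3


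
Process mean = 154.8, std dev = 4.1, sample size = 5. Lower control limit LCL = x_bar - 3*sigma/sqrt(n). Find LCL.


LCL = 154.8 - 3 * 4.1 / sqrt(5)

149.3


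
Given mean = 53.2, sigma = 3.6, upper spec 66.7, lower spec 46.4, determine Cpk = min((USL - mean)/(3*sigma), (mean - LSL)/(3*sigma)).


Cpu = (66.7 - 53.2) / (3 * 3.6) = 1.25
Cpl = (53.2 - 46.4) / (3 * 3.6) = 0.63
Cpk = min(1.25, 0.63) = 0.63

0.63


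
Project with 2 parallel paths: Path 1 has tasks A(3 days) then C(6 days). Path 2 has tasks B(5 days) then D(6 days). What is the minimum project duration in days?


Path 1 = 3 + 6 = 9 days
Path 2 = 5 + 6 = 11 days
Duration = max(9, 11) = 11 days

11 days


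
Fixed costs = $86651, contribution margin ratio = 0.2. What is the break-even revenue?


Formula: BER = Fixed Costs / Contribution Margin Ratio
BER = $86651 / 0.2
BER = $433255.00 (to the nearest cent)

$433255.00


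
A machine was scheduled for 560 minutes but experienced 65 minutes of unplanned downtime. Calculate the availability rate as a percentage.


Formula: Availability = (Planned Time - Downtime) / Planned Time * 100
Uptime = 560 - 65 = 495 min
Availability = 495 / 560 * 100 = 88.4%

88.4%


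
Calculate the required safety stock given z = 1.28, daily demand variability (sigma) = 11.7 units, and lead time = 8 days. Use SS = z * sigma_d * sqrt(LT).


Formula: SS = z * sigma_d * sqrt(LT)
sqrt(LT) = sqrt(8) = 2.8284
SS = 1.28 * 11.7 * 2.8284
SS = 42.4 units

42.4 units


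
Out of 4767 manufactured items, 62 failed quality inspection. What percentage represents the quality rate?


Formula: Quality Rate = Good Pieces / Total Pieces * 100
Good pieces = 4767 - 62 = 4705
QR = 4705 / 4767 * 100 = 98.7%

98.7%


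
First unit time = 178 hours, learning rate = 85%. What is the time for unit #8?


Formula: T_n = T_1 * (learning_rate)^(log2(n)) where learning_rate = rate/100
Doublings = log2(8) = 3
T_n = 178 * 0.85^3
T_n = 178 * 0.6141 = 109.3 hours

109.3 hours


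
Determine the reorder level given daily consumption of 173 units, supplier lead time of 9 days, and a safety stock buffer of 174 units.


Formula: ROP = (Daily Demand * Lead Time) + Safety Stock
Demand during lead time = 173 * 9 = 1557 units
ROP = 1557 + 174 = 1731 units

1731 units


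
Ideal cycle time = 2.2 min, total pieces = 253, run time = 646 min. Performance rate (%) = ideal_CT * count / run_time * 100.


Formula: Performance = (Ideal CT * Total Count) / Run Time * 100
Ideal output time = 2.2 * 253 = 556.6 min
Performance = 556.6 / 646 * 100 = 86.2%

86.2%


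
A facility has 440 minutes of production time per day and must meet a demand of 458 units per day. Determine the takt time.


Formula: Takt Time = Available Production Time / Customer Demand
Takt = 440 min/day / 458 units/day
Takt = 0.96 min/unit

0.96 min/unit


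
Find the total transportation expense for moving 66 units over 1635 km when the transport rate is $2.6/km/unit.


TC = dist * cost * units = 1635 * 2.6 * 66 = $280566.00

$280566.00


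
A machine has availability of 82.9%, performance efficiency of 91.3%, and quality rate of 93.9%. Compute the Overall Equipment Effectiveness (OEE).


Formula: OEE = Availability * Performance * Quality / 10000
A * P = 82.9% * 91.3% / 100 = 75.69%
OEE = 75.69% * 93.9% / 100 = 71.1%

71.1%


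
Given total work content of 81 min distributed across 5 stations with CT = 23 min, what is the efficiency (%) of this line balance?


Formula: Efficiency = Sum of Task Times / (N_stations * CT) * 100
Total station capacity = 5 stations * 23 min = 115 min
Efficiency = 81 / 115 * 100 = 70.4%

70.4%


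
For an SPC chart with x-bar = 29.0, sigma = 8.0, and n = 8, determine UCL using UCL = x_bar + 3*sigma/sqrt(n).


UCL = 29.0 + 3 * 8.0 / sqrt(8)

37.49


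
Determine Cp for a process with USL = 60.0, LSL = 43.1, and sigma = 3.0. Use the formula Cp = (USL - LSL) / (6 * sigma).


Cp = (60.0 - 43.1) / (6 * 3.0)

0.94


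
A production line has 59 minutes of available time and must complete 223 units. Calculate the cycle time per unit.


Formula: CT = Available Time / Number of Units
CT = 59 min / 223 units
CT = 0.26 min/unit

0.26 min/unit


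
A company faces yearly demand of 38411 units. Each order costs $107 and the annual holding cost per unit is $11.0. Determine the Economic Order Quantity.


Formula: EOQ = sqrt(2 * D * S / H)
Numerator: 2 * 38411 * 107 = 8219954
2DS/H = 8219954 / 11.0 = 747268.5
EOQ = sqrt(747268.5) = 864.4 units

864.4 units


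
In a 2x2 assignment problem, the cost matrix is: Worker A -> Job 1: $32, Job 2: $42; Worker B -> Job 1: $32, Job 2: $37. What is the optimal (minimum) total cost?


Option 1: A->1 + B->2 = $32 + $37 = $69
Option 2: A->2 + B->1 = $42 + $32 = $74
Min cost = min($69, $74) = $69

$69


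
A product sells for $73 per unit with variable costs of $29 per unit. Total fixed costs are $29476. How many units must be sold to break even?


Formula: BEQ = Fixed Costs / (Price - Variable Cost)
Contribution margin = $73 - $29 = $44/unit
BEQ = ceil($29476 / $44/unit) = ceil(669.91) = 670 units

670 units


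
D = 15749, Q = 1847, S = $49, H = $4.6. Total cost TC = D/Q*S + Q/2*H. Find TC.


TC = 15749/1847 * 49 + 1847/2 * 4.6

$4665.91


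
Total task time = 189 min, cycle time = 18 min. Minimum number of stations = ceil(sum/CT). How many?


Formula: N_min = ceil(Sum of Task Times / Cycle Time)
N_min = ceil(189 min / 18 min) = ceil(10.5)
N_min = 11 stations

11


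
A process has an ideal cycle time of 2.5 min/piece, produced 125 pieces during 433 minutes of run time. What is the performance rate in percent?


Formula: Performance = (Ideal CT * Total Count) / Run Time * 100
Ideal output time = 2.5 * 125 = 312.5 min
Performance = 312.5 / 433 * 100 = 72.2%

72.2%


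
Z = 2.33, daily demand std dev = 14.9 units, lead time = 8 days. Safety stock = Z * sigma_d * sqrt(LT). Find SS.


Formula: SS = z * sigma_d * sqrt(LT)
sqrt(LT) = sqrt(8) = 2.8284
SS = 2.33 * 14.9 * 2.8284
SS = 98.2 units

98.2 units


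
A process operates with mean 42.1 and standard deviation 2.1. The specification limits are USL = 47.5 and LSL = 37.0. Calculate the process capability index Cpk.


Cpu = (47.5 - 42.1) / (3 * 2.1) = 0.86
Cpl = (42.1 - 37.0) / (3 * 2.1) = 0.81
Cpk = min(0.86, 0.81) = 0.81

0.81


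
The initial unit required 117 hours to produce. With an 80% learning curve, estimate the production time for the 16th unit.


Formula: T_n = T_1 * (learning_rate)^(log2(n)) where learning_rate = rate/100
Doublings = log2(16) = 4
T_n = 117 * 0.8^4
T_n = 117 * 0.4096 = 47.9 hours

47.9 hours


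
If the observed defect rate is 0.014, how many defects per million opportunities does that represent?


DPMO = defect_rate * 1000000 = 0.014 * 1000000

14000


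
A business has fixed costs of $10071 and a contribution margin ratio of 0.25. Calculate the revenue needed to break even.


Formula: BER = Fixed Costs / Contribution Margin Ratio
BER = $10071 / 0.25
BER = $40284.00 (to the nearest cent)

$40284.00


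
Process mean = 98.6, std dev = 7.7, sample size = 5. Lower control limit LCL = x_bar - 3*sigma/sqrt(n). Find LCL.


LCL = 98.6 - 3 * 7.7 / sqrt(5)

88.27


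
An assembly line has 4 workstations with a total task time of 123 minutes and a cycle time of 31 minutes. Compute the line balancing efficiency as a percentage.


Formula: Efficiency = Sum of Task Times / (N_stations * CT) * 100
Total station capacity = 4 stations * 31 min = 124 min
Efficiency = 123 / 124 * 100 = 99.2%

99.2%


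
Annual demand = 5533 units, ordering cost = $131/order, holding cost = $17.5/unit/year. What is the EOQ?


Formula: EOQ = sqrt(2 * D * S / H)
Numerator: 2 * 5533 * 131 = 1449646
2DS/H = 1449646 / 17.5 = 82836.9
EOQ = sqrt(82836.9) = 287.8 units

287.8 units


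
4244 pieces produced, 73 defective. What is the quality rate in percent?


Formula: Quality Rate = Good Pieces / Total Pieces * 100
Good pieces = 4244 - 73 = 4171
QR = 4171 / 4244 * 100 = 98.3%

98.3%


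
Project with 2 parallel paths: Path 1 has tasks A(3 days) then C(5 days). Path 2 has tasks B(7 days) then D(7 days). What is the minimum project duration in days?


Path 1 = 3 + 5 = 8 days
Path 2 = 7 + 7 = 14 days
Duration = max(8, 14) = 14 days

14 days


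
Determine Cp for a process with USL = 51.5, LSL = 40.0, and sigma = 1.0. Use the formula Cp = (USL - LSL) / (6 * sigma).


Cp = (51.5 - 40.0) / (6 * 1.0)

1.92


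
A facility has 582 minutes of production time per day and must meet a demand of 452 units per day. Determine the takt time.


Formula: Takt Time = Available Production Time / Customer Demand
Takt = 582 min/day / 452 units/day
Takt = 1.29 min/unit

1.29 min/unit


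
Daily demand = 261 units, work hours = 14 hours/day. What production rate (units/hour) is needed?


Formula: Production Rate = Daily Demand / Available Hours
Rate = 261 units/day / 14 hours/day
Rate = 18.6 units/hour

18.6 units/hour


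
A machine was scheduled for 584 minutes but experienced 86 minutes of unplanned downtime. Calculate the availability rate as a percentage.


Formula: Availability = (Planned Time - Downtime) / Planned Time * 100
Uptime = 584 - 86 = 498 min
Availability = 498 / 584 * 100 = 85.3%

85.3%


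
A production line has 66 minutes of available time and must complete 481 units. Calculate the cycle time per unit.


Formula: CT = Available Time / Number of Units
CT = 66 min / 481 units
CT = 0.14 min/unit

0.14 min/unit


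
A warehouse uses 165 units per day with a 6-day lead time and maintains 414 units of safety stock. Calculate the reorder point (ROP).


Formula: ROP = (Daily Demand * Lead Time) + Safety Stock
Demand during lead time = 165 * 6 = 990 units
ROP = 990 + 414 = 1404 units

1404 units


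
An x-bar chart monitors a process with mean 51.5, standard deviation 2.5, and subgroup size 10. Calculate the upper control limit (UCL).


UCL = 51.5 + 3 * 2.5 / sqrt(10)

53.87


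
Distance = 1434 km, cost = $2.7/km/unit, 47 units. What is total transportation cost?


TC = dist * cost * units = 1434 * 2.7 * 47 = $181974.60

$181974.60


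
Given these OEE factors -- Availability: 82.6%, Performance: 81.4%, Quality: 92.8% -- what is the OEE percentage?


Formula: OEE = Availability * Performance * Quality / 10000
A * P = 82.6% * 81.4% / 100 = 67.24%
OEE = 67.24% * 92.8% / 100 = 62.4%

62.4%


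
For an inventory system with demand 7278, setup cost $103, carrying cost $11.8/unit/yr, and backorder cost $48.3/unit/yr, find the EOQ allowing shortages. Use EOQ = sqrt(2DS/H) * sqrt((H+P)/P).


Formula: EOQ* = sqrt(2DS/H) * sqrt((H+P)/P)
Base EOQ = sqrt(2*7278*103/11.8) = 356.45 units
Correction = sqrt((11.8+48.3)/48.3) = 1.11548
EOQ* = 356.45 * 1.11548 = 397.6 units

397.6 units


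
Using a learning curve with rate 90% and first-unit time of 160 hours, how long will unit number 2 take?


Formula: T_n = T_1 * (learning_rate)^(log2(n)) where learning_rate = rate/100
Doublings = log2(2) = 1
T_n = 160 * 0.9^1
T_n = 160 * 0.9 = 144.0 hours

144.0 hours


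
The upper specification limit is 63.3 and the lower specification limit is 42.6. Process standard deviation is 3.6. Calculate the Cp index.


Cp = (63.3 - 42.6) / (6 * 3.6)

0.96


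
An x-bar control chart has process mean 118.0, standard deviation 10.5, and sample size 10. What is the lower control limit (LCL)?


LCL = 118.0 - 3 * 10.5 / sqrt(10)

108.04


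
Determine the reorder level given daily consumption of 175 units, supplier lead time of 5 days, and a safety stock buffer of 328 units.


Formula: ROP = (Daily Demand * Lead Time) + Safety Stock
Demand during lead time = 175 * 5 = 875 units
ROP = 875 + 328 = 1203 units

1203 units


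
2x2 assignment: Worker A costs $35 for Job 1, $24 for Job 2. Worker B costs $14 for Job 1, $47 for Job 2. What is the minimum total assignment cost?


Option 1: A->1 + B->2 = $35 + $47 = $82
Option 2: A->2 + B->1 = $24 + $14 = $38
Min cost = min($82, $38) = $38

$38


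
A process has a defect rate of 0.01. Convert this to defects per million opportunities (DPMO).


DPMO = defect_rate * 1000000 = 0.01 * 1000000

10000


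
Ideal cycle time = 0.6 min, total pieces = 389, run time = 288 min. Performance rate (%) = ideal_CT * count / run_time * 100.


Formula: Performance = (Ideal CT * Total Count) / Run Time * 100
Ideal output time = 0.6 * 389 = 233.4 min
Performance = 233.4 / 288 * 100 = 81.0%

81.0%


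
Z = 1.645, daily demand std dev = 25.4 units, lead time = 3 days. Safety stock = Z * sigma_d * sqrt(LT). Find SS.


Formula: SS = z * sigma_d * sqrt(LT)
sqrt(LT) = sqrt(3) = 1.7321
SS = 1.645 * 25.4 * 1.7321
SS = 72.4 units

72.4 units


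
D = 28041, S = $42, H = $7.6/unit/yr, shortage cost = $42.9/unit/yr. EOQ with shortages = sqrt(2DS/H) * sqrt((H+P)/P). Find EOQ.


Formula: EOQ* = sqrt(2DS/H) * sqrt((H+P)/P)
Base EOQ = sqrt(2*28041*42/7.6) = 556.71 units
Correction = sqrt((7.6+42.9)/42.9) = 1.08497
EOQ* = 556.71 * 1.08497 = 604.0 units

604.0 units


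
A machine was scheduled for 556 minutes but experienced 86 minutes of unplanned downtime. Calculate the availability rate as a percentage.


Formula: Availability = (Planned Time - Downtime) / Planned Time * 100
Uptime = 556 - 86 = 470 min
Availability = 470 / 556 * 100 = 84.5%

84.5%


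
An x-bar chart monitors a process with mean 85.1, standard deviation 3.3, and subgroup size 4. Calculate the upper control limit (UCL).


UCL = 85.1 + 3 * 3.3 / sqrt(4)

90.05


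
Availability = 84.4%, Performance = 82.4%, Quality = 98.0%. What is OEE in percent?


Formula: OEE = Availability * Performance * Quality / 10000
A * P = 84.4% * 82.4% / 100 = 69.55%
OEE = 69.55% * 98.0% / 100 = 68.2%

68.2%


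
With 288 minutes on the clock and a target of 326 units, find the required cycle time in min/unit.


Formula: CT = Available Time / Number of Units
CT = 288 min / 326 units
CT = 0.88 min/unit

0.88 min/unit


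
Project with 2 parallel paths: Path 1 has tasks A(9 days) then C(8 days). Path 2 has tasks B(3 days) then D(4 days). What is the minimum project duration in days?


Path 1 = 9 + 8 = 17 days
Path 2 = 3 + 4 = 7 days
Duration = max(17, 7) = 17 days

17 days


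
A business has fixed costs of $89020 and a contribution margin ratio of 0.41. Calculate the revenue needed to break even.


Formula: BER = Fixed Costs / Contribution Margin Ratio
BER = $89020 / 0.41
BER = $217121.95 (to the nearest cent)

$217121.95


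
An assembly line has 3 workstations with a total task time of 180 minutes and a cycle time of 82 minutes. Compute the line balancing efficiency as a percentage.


Formula: Efficiency = Sum of Task Times / (N_stations * CT) * 100
Total station capacity = 3 stations * 82 min = 246 min
Efficiency = 180 / 246 * 100 = 73.2%

73.2%


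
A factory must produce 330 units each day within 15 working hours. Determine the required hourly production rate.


Formula: Production Rate = Daily Demand / Available Hours
Rate = 330 units/day / 15 hours/day
Rate = 22.0 units/hour

22.0 units/hour


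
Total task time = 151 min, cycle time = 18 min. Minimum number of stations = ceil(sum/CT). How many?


Formula: N_min = ceil(Sum of Task Times / Cycle Time)
N_min = ceil(151 min / 18 min) = ceil(8.3889)
N_min = 9 stations

9


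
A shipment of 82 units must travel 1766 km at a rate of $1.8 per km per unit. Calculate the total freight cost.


TC = dist * cost * units = 1766 * 1.8 * 82 = $260661.60

$260661.60


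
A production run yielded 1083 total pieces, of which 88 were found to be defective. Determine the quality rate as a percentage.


Formula: Quality Rate = Good Pieces / Total Pieces * 100
Good pieces = 1083 - 88 = 995
QR = 995 / 1083 * 100 = 91.9%

91.9%


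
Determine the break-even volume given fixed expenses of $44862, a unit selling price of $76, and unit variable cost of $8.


Formula: BEQ = Fixed Costs / (Price - Variable Cost)
Contribution margin = $76 - $8 = $68/unit
BEQ = ceil($44862 / $68/unit) = ceil(659.74) = 660 units

660 units


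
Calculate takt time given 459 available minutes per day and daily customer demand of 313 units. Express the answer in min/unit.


Formula: Takt Time = Available Production Time / Customer Demand
Takt = 459 min/day / 313 units/day
Takt = 1.47 min/unit

1.47 min/unit


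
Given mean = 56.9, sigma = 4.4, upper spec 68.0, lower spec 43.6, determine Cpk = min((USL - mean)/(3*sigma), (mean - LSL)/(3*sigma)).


Cpu = (68.0 - 56.9) / (3 * 4.4) = 0.84
Cpl = (56.9 - 43.6) / (3 * 4.4) = 1.01
Cpk = min(0.84, 1.01) = 0.84

0.84


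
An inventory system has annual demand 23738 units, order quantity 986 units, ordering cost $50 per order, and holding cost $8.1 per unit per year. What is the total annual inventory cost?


TC = 23738/986 * 50 + 986/2 * 8.1

$5197.05


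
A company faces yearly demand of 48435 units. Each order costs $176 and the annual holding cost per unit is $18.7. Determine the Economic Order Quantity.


Formula: EOQ = sqrt(2 * D * S / H)
Numerator: 2 * 48435 * 176 = 17049120
2DS/H = 17049120 / 18.7 = 911717.6
EOQ = sqrt(911717.6) = 954.8 units

954.8 units


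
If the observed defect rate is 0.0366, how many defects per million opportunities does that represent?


DPMO = defect_rate * 1000000 = 0.0366 * 1000000

36600


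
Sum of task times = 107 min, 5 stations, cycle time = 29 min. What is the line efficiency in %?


Formula: Efficiency = Sum of Task Times / (N_stations * CT) * 100
Total station capacity = 5 stations * 29 min = 145 min
Efficiency = 107 / 145 * 100 = 73.8%

73.8%


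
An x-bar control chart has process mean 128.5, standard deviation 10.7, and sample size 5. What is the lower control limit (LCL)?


LCL = 128.5 - 3 * 10.7 / sqrt(5)

114.14


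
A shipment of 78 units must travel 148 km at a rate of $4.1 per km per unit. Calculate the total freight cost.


TC = dist * cost * units = 148 * 4.1 * 78 = $47330.40

$47330.40


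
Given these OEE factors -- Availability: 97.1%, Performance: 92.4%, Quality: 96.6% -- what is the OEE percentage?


Formula: OEE = Availability * Performance * Quality / 10000
A * P = 97.1% * 92.4% / 100 = 89.72%
OEE = 89.72% * 96.6% / 100 = 86.7%

86.7%


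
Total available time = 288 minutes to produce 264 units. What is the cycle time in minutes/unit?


Formula: CT = Available Time / Number of Units
CT = 288 min / 264 units
CT = 1.09 min/unit

1.09 min/unit


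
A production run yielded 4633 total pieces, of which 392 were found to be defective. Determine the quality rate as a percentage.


Formula: Quality Rate = Good Pieces / Total Pieces * 100
Good pieces = 4633 - 392 = 4241
QR = 4241 / 4633 * 100 = 91.5%

91.5%


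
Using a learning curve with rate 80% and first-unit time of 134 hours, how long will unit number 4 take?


Formula: T_n = T_1 * (learning_rate)^(log2(n)) where learning_rate = rate/100
Doublings = log2(4) = 2
T_n = 134 * 0.8^2
T_n = 134 * 0.64 = 85.8 hours

85.8 hours


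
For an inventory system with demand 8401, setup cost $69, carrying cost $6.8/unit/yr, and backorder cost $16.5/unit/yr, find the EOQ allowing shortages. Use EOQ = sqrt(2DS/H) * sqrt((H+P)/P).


Formula: EOQ* = sqrt(2DS/H) * sqrt((H+P)/P)
Base EOQ = sqrt(2*8401*69/6.8) = 412.91 units
Correction = sqrt((6.8+16.5)/16.5) = 1.18833
EOQ* = 412.91 * 1.18833 = 490.7 units

490.7 units


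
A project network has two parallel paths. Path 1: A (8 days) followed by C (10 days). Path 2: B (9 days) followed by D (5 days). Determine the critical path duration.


Path 1 = 8 + 10 = 18 days
Path 2 = 9 + 5 = 14 days
Duration = max(18, 14) = 18 days

18 days


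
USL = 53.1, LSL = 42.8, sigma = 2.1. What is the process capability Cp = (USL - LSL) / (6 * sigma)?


Cp = (53.1 - 42.8) / (6 * 2.1)

0.82


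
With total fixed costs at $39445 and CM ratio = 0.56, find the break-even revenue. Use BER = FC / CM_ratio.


Formula: BER = Fixed Costs / Contribution Margin Ratio
BER = $39445 / 0.56
BER = $70437.50 (to the nearest cent)

$70437.50


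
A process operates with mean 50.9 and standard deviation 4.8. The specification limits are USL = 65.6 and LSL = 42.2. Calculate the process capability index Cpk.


Cpu = (65.6 - 50.9) / (3 * 4.8) = 1.02
Cpl = (50.9 - 42.2) / (3 * 4.8) = 0.6
Cpk = min(1.02, 0.6) = 0.6

0.6


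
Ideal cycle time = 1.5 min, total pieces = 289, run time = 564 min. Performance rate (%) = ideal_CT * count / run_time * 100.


Formula: Performance = (Ideal CT * Total Count) / Run Time * 100
Ideal output time = 1.5 * 289 = 433.5 min
Performance = 433.5 / 564 * 100 = 76.9%

76.9%


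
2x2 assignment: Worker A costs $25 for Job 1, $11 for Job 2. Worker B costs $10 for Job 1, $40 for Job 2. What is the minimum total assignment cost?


Option 1: A->1 + B->2 = $25 + $40 = $65
Option 2: A->2 + B->1 = $11 + $10 = $21
Min cost = min($65, $21) = $21

$21


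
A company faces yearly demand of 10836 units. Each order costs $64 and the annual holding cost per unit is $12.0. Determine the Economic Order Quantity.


Formula: EOQ = sqrt(2 * D * S / H)
Numerator: 2 * 10836 * 64 = 1387008
2DS/H = 1387008 / 12.0 = 115584.0
EOQ = sqrt(115584.0) = 340.0 units

340.0 units


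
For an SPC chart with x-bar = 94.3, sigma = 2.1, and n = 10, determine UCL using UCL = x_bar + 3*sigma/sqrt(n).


UCL = 94.3 + 3 * 2.1 / sqrt(10)

96.29


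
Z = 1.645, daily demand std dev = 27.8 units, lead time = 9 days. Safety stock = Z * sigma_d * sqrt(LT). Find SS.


Formula: SS = z * sigma_d * sqrt(LT)
sqrt(LT) = sqrt(9) = 3.0
SS = 1.645 * 27.8 * 3.0
SS = 137.2 units

137.2 units


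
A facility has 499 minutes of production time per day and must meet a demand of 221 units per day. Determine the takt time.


Formula: Takt Time = Available Production Time / Customer Demand
Takt = 499 min/day / 221 units/day
Takt = 2.26 min/unit

2.26 min/unit


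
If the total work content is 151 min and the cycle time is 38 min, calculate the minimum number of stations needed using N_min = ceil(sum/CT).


Formula: N_min = ceil(Sum of Task Times / Cycle Time)
N_min = ceil(151 min / 38 min) = ceil(3.9737)
N_min = 4 stations

4


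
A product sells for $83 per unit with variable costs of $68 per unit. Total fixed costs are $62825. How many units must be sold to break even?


Formula: BEQ = Fixed Costs / (Price - Variable Cost)
Contribution margin = $83 - $68 = $15/unit
BEQ = ceil($62825 / $15/unit) = ceil(4188.33) = 4189 units

4189 units


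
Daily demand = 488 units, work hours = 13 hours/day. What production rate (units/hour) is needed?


Formula: Production Rate = Daily Demand / Available Hours
Rate = 488 units/day / 13 hours/day
Rate = 37.5 units/hour

37.5 units/hour


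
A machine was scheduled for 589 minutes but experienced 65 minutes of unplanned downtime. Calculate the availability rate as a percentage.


Formula: Availability = (Planned Time - Downtime) / Planned Time * 100
Uptime = 589 - 65 = 524 min
Availability = 524 / 589 * 100 = 89.0%

89.0%


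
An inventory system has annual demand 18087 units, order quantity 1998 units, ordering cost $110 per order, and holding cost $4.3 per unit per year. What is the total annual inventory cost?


TC = 18087/1998 * 110 + 1998/2 * 4.3

$5291.48


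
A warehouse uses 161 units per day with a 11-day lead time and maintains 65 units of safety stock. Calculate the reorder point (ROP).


Formula: ROP = (Daily Demand * Lead Time) + Safety Stock
Demand during lead time = 161 * 11 = 1771 units
ROP = 1771 + 65 = 1836 units

1836 units


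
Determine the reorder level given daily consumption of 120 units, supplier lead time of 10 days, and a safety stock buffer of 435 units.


Formula: ROP = (Daily Demand * Lead Time) + Safety Stock
Demand during lead time = 120 * 10 = 1200 units
ROP = 1200 + 435 = 1635 units

1635 units


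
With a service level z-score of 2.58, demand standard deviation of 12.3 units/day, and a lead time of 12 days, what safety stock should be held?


Formula: SS = z * sigma_d * sqrt(LT)
sqrt(LT) = sqrt(12) = 3.4641
SS = 2.58 * 12.3 * 3.4641
SS = 109.9 units

109.9 units


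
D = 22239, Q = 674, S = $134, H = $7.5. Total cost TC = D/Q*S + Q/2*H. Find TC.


TC = 22239/674 * 134 + 674/2 * 7.5

$6948.90


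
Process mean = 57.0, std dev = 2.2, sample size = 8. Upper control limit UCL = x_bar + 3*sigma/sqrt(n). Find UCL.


UCL = 57.0 + 3 * 2.2 / sqrt(8)

59.33


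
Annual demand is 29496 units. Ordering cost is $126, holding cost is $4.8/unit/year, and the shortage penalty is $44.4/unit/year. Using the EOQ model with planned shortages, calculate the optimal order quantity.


Formula: EOQ* = sqrt(2DS/H) * sqrt((H+P)/P)
Base EOQ = sqrt(2*29496*126/4.8) = 1244.4 units
Correction = sqrt((4.8+44.4)/44.4) = 1.05267
EOQ* = 1244.4 * 1.05267 = 1309.9 units

1309.9 units


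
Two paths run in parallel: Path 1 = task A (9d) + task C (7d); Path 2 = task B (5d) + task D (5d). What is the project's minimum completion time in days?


Path 1 = 9 + 7 = 16 days
Path 2 = 5 + 5 = 10 days
Duration = max(16, 10) = 16 days

16 days


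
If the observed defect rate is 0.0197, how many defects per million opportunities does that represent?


DPMO = defect_rate * 1000000 = 0.0197 * 1000000

19700


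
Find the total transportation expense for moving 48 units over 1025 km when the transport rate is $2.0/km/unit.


TC = dist * cost * units = 1025 * 2.0 * 48 = $98400.00

$98400.00


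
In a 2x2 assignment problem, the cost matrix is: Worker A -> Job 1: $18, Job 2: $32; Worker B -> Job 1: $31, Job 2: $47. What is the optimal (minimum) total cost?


Option 1: A->1 + B->2 = $18 + $47 = $65
Option 2: A->2 + B->1 = $32 + $31 = $63
Min cost = min($65, $63) = $63

$63


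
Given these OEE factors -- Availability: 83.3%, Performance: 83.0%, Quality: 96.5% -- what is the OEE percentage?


Formula: OEE = Availability * Performance * Quality / 10000
A * P = 83.3% * 83.0% / 100 = 69.14%
OEE = 69.14% * 96.5% / 100 = 66.7%

66.7%


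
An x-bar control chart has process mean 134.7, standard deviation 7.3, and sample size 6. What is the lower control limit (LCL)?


LCL = 134.7 - 3 * 7.3 / sqrt(6)

125.76


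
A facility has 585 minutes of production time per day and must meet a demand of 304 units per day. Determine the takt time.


Formula: Takt Time = Available Production Time / Customer Demand
Takt = 585 min/day / 304 units/day
Takt = 1.92 min/unit

1.92 min/unit


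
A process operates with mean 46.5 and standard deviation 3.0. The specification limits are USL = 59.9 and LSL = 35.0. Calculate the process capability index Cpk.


Cpu = (59.9 - 46.5) / (3 * 3.0) = 1.49
Cpl = (46.5 - 35.0) / (3 * 3.0) = 1.28
Cpk = min(1.49, 1.28) = 1.28

1.28


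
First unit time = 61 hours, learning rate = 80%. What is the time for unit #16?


Formula: T_n = T_1 * (learning_rate)^(log2(n)) where learning_rate = rate/100
Doublings = log2(16) = 4
T_n = 61 * 0.8^4
T_n = 61 * 0.4096 = 25.0 hours

25.0 hours


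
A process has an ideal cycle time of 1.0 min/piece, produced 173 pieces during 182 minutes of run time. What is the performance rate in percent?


Formula: Performance = (Ideal CT * Total Count) / Run Time * 100
Ideal output time = 1.0 * 173 = 173.0 min
Performance = 173.0 / 182 * 100 = 95.1%

95.1%
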